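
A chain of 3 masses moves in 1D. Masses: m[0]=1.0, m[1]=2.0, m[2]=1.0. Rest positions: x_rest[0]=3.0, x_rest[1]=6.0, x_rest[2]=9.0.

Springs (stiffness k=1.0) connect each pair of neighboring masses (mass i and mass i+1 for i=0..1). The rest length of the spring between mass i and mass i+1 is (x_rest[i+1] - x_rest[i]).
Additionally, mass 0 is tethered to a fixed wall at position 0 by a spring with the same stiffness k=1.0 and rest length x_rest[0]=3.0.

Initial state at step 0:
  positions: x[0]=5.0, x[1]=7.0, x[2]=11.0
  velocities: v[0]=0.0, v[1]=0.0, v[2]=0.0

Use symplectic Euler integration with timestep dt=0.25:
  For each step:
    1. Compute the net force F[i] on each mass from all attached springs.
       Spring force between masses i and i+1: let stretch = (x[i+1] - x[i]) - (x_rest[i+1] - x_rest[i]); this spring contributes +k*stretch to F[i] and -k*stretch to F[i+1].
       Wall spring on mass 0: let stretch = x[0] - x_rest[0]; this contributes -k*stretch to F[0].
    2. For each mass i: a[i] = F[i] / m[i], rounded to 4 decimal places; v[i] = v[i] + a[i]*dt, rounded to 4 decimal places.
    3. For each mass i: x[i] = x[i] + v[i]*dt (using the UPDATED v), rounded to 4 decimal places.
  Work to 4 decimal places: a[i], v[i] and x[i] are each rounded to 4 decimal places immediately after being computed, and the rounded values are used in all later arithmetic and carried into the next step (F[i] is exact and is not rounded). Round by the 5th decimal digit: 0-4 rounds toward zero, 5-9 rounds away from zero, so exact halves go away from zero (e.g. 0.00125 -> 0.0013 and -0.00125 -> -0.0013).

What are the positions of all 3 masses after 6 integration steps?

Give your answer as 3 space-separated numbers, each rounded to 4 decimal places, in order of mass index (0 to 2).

Answer: 2.6554 7.6338 10.1401

Derivation:
Step 0: x=[5.0000 7.0000 11.0000] v=[0.0000 0.0000 0.0000]
Step 1: x=[4.8125 7.0625 10.9375] v=[-0.7500 0.2500 -0.2500]
Step 2: x=[4.4649 7.1758 10.8203] v=[-1.3906 0.4531 -0.4688]
Step 3: x=[4.0076 7.3183 10.6628] v=[-1.8291 0.5698 -0.6299]
Step 4: x=[3.5068 7.4618 10.4838] v=[-2.0033 0.5740 -0.7160]
Step 5: x=[3.0340 7.5762 10.3034] v=[-1.8913 0.4574 -0.7215]
Step 6: x=[2.6554 7.6338 10.1401] v=[-1.5143 0.2305 -0.6533]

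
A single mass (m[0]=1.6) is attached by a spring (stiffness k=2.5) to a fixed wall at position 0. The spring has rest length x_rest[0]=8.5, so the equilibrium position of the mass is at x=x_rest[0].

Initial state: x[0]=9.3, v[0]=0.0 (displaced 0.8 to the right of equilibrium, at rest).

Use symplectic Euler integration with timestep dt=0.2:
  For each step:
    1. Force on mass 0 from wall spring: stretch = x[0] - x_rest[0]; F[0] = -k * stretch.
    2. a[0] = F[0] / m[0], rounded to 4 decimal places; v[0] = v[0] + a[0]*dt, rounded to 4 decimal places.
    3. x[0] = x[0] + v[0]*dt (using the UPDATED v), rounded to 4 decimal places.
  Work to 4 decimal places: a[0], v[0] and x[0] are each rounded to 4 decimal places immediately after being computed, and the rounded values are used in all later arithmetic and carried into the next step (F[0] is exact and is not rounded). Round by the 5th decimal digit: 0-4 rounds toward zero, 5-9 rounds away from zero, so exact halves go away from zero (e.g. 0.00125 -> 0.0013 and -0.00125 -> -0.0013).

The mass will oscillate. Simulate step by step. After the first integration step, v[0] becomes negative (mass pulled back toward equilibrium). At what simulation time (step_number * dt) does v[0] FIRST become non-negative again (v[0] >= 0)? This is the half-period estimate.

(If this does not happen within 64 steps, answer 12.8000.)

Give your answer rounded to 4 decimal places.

Step 0: x=[9.3000] v=[0.0000]
Step 1: x=[9.2500] v=[-0.2500]
Step 2: x=[9.1531] v=[-0.4844]
Step 3: x=[9.0154] v=[-0.6885]
Step 4: x=[8.8455] v=[-0.8496]
Step 5: x=[8.6540] v=[-0.9576]
Step 6: x=[8.4529] v=[-1.0057]
Step 7: x=[8.2547] v=[-0.9910]
Step 8: x=[8.0718] v=[-0.9143]
Step 9: x=[7.9157] v=[-0.7805]
Step 10: x=[7.7961] v=[-0.5979]
Step 11: x=[7.7205] v=[-0.3779]
Step 12: x=[7.6936] v=[-0.1343]
Step 13: x=[7.7171] v=[0.1177]
First v>=0 after going negative at step 13, time=2.6000

Answer: 2.6000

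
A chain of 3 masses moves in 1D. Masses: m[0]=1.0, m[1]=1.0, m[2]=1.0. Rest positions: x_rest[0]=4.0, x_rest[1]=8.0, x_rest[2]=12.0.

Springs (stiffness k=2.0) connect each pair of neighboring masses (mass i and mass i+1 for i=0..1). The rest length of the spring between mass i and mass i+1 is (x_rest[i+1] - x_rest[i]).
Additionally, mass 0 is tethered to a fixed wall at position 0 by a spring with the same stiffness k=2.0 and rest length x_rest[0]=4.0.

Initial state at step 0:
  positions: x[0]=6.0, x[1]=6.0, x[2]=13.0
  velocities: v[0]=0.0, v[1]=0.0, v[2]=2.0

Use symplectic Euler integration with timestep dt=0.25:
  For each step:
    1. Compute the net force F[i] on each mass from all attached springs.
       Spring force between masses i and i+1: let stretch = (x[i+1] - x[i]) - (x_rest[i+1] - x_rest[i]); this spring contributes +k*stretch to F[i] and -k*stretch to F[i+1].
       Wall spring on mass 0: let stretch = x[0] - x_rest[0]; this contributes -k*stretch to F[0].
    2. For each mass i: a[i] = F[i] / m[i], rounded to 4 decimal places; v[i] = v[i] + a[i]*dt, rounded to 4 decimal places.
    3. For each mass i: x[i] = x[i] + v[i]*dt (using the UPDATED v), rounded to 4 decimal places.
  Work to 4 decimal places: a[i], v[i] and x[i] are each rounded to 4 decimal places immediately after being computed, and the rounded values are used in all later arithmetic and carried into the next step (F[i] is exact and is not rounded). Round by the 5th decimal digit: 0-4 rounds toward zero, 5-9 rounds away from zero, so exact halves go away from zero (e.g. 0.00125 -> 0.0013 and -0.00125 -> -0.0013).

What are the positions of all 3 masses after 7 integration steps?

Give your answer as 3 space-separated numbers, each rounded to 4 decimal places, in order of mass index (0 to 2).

Answer: 4.6513 9.0543 13.8184

Derivation:
Step 0: x=[6.0000 6.0000 13.0000] v=[0.0000 0.0000 2.0000]
Step 1: x=[5.2500 6.8750 13.1250] v=[-3.0000 3.5000 0.5000]
Step 2: x=[4.0469 8.3281 12.9688] v=[-4.8125 5.8125 -0.6250]
Step 3: x=[2.8731 9.8262 12.7325] v=[-4.6954 5.9923 -0.9454]
Step 4: x=[2.2093 10.8184 12.6329] v=[-2.6554 3.9689 -0.3986]
Step 5: x=[2.3454 10.9613 12.8065] v=[0.5445 0.5716 0.6942]
Step 6: x=[3.2654 10.2579 13.2494] v=[3.6798 -2.8138 1.7716]
Step 7: x=[4.6513 9.0543 13.8184] v=[5.5434 -4.8143 2.2759]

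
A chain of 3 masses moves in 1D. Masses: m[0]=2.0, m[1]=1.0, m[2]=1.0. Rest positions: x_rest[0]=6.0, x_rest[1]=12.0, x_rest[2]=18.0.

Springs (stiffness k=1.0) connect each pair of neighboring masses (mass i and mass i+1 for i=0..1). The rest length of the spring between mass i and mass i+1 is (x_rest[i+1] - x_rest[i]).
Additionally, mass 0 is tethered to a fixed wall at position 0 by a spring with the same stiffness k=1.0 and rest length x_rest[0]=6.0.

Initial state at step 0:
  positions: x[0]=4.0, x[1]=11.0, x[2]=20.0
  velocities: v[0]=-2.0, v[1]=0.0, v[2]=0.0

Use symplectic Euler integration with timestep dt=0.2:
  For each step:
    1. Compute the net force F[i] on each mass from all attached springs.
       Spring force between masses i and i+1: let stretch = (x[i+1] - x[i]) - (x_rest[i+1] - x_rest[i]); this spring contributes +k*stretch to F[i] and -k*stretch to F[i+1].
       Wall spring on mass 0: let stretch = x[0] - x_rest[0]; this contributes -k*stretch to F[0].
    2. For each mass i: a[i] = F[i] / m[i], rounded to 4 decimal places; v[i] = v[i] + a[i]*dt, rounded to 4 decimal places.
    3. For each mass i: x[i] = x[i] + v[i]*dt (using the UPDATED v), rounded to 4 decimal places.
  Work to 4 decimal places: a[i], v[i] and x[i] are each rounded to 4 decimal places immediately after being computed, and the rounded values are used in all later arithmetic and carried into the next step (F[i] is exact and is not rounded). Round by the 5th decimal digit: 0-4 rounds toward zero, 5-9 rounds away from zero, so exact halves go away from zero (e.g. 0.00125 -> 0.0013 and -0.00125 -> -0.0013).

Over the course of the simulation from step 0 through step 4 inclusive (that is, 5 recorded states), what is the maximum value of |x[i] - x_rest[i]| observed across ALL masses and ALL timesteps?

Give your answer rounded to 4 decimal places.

Answer: 2.8587

Derivation:
Step 0: x=[4.0000 11.0000 20.0000] v=[-2.0000 0.0000 0.0000]
Step 1: x=[3.6600 11.0800 19.8800] v=[-1.7000 0.4000 -0.6000]
Step 2: x=[3.3952 11.2152 19.6480] v=[-1.3240 0.6760 -1.1600]
Step 3: x=[3.2189 11.3749 19.3187] v=[-0.8815 0.7986 -1.6466]
Step 4: x=[3.1413 11.5261 18.9116] v=[-0.3878 0.7562 -2.0354]
Max displacement = 2.8587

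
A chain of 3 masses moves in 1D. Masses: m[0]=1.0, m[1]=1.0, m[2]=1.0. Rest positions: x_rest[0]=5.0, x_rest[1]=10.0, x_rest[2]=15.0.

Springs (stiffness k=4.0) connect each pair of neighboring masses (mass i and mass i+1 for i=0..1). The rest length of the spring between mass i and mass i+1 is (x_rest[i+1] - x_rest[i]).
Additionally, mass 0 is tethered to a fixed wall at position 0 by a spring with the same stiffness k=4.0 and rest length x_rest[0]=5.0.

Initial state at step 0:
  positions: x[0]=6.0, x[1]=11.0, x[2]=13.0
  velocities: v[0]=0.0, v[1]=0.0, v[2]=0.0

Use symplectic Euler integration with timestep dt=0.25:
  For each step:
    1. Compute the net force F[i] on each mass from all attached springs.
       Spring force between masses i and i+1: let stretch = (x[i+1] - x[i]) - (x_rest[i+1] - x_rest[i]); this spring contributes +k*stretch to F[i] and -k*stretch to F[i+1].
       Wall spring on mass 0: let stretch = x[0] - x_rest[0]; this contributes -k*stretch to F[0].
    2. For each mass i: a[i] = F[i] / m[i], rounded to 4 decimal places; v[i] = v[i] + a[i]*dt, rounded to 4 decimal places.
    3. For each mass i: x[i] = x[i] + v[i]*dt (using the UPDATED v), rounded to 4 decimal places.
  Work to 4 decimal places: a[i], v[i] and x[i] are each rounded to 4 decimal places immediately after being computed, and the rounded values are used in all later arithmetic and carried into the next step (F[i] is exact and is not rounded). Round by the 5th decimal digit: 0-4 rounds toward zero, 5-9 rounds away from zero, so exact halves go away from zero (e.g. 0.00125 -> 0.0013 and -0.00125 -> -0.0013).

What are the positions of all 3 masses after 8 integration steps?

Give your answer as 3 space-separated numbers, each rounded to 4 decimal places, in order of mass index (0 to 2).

Step 0: x=[6.0000 11.0000 13.0000] v=[0.0000 0.0000 0.0000]
Step 1: x=[5.7500 10.2500 13.7500] v=[-1.0000 -3.0000 3.0000]
Step 2: x=[5.1875 9.2500 14.8750] v=[-2.2500 -4.0000 4.5000]
Step 3: x=[4.3438 8.6406 15.8438] v=[-3.3750 -2.4375 3.8750]
Step 4: x=[3.4883 8.7578 16.2618] v=[-3.4220 0.4689 1.6718]
Step 5: x=[3.0781 9.4337 16.0538] v=[-1.6408 2.7034 -0.8322]
Step 6: x=[3.4873 10.1757 15.4407] v=[1.6367 2.9679 -2.4523]
Step 7: x=[4.6968 10.5618 14.7614] v=[4.8378 1.5445 -2.7173]
Step 8: x=[6.1983 10.5316 14.2822] v=[6.0060 -0.1209 -1.9169]

Answer: 6.1983 10.5316 14.2822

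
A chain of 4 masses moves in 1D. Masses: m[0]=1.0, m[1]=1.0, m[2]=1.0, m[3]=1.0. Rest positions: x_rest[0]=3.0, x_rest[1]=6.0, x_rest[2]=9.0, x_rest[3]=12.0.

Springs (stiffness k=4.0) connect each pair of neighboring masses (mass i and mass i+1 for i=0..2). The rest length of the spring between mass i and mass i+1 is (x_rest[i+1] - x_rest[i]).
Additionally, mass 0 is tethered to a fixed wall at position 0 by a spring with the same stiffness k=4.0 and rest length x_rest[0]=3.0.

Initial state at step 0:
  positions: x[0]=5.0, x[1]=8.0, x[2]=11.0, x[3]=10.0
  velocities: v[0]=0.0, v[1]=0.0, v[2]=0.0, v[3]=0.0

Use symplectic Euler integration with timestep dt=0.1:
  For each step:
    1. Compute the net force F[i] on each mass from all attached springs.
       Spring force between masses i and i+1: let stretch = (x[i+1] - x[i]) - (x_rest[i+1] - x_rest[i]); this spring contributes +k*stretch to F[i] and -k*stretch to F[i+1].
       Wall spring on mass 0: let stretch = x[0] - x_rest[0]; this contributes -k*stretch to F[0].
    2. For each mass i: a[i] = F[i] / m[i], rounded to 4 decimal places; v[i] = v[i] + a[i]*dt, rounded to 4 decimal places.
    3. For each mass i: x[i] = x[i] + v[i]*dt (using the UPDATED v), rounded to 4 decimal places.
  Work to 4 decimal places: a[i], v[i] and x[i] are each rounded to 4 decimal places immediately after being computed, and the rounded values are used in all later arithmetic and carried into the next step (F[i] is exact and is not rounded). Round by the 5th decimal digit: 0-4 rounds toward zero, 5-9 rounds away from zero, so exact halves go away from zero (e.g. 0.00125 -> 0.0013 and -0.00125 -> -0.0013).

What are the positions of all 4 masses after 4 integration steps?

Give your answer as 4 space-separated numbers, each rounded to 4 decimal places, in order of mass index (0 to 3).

Step 0: x=[5.0000 8.0000 11.0000 10.0000] v=[0.0000 0.0000 0.0000 0.0000]
Step 1: x=[4.9200 8.0000 10.8400 10.1600] v=[-0.8000 0.0000 -1.6000 1.6000]
Step 2: x=[4.7664 7.9904 10.5392 10.4672] v=[-1.5360 -0.0960 -3.0080 3.0720]
Step 3: x=[4.5511 7.9538 10.1336 10.8973] v=[-2.1530 -0.3661 -4.0563 4.3008]
Step 4: x=[4.2899 7.8683 9.6713 11.4168] v=[-2.6124 -0.8553 -4.6227 5.1953]

Answer: 4.2899 7.8683 9.6713 11.4168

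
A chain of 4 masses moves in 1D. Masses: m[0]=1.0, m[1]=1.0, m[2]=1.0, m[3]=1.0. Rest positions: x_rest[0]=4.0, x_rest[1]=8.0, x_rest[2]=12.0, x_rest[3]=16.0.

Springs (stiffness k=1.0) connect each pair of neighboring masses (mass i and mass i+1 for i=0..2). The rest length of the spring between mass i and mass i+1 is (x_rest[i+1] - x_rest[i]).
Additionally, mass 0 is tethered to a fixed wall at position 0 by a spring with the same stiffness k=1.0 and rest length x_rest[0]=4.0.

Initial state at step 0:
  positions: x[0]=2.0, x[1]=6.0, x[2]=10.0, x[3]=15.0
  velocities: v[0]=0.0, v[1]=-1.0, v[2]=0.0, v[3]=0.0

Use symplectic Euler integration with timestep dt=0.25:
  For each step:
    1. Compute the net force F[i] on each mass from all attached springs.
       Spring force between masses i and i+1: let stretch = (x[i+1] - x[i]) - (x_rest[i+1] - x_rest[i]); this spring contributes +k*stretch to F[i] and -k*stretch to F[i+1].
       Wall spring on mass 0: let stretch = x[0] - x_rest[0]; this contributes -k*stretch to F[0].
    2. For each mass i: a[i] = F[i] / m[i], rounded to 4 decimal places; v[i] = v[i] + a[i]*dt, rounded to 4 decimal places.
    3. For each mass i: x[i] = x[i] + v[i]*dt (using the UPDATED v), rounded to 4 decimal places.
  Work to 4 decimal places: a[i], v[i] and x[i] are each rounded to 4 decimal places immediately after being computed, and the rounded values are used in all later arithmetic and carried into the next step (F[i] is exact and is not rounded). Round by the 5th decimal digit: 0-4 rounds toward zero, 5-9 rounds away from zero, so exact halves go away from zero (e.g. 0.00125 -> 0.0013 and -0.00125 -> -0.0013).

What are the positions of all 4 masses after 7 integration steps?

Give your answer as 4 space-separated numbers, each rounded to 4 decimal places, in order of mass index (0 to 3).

Step 0: x=[2.0000 6.0000 10.0000 15.0000] v=[0.0000 -1.0000 0.0000 0.0000]
Step 1: x=[2.1250 5.7500 10.0625 14.9375] v=[0.5000 -1.0000 0.2500 -0.2500]
Step 2: x=[2.3438 5.5430 10.1602 14.8203] v=[0.8750 -0.8281 0.3906 -0.4688]
Step 3: x=[2.6160 5.4246 10.2605 14.6619] v=[1.0889 -0.4736 0.4013 -0.6338]
Step 4: x=[2.9003 5.4329 10.3337 14.4784] v=[1.1371 0.0332 0.2927 -0.7342]
Step 5: x=[3.1616 5.5892 10.3596 14.2858] v=[1.0452 0.6253 0.1037 -0.7704]
Step 6: x=[3.3770 5.8920 10.3328 14.0978] v=[0.8617 1.2110 -0.1074 -0.7520]
Step 7: x=[3.5386 6.3151 10.2637 13.9245] v=[0.6462 1.6925 -0.2764 -0.6933]

Answer: 3.5386 6.3151 10.2637 13.9245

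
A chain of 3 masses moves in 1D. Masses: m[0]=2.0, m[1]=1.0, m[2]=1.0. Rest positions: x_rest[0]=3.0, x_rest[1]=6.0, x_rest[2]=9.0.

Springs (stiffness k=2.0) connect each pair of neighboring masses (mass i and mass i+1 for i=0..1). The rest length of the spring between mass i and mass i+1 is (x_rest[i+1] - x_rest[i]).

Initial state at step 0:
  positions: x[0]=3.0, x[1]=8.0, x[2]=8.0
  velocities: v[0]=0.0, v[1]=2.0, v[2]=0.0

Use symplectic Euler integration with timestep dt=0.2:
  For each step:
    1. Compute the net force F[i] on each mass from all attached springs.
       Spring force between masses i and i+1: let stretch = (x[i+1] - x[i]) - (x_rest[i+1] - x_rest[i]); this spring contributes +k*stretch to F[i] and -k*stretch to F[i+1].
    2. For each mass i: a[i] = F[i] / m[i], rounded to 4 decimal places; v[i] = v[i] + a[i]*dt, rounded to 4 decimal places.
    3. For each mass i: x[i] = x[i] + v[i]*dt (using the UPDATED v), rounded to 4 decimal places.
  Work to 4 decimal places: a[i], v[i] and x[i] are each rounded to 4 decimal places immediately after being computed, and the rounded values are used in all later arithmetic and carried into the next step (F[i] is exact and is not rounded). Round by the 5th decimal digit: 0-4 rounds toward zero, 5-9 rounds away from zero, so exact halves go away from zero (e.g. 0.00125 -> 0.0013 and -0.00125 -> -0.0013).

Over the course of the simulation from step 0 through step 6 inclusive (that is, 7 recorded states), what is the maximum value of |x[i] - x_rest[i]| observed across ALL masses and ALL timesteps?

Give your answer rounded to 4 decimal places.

Answer: 2.0445

Derivation:
Step 0: x=[3.0000 8.0000 8.0000] v=[0.0000 2.0000 0.0000]
Step 1: x=[3.0800 8.0000 8.2400] v=[0.4000 0.0000 1.2000]
Step 2: x=[3.2368 7.6256 8.7008] v=[0.7840 -1.8720 2.3040]
Step 3: x=[3.4492 6.9861 9.3156] v=[1.0618 -3.1974 3.0739]
Step 4: x=[3.6830 6.2500 9.9840] v=[1.1692 -3.6804 3.3421]
Step 5: x=[3.8995 5.6073 10.5937] v=[1.0826 -3.2136 3.0485]
Step 6: x=[4.0643 5.2269 11.0445] v=[0.8242 -1.9022 2.2539]
Max displacement = 2.0445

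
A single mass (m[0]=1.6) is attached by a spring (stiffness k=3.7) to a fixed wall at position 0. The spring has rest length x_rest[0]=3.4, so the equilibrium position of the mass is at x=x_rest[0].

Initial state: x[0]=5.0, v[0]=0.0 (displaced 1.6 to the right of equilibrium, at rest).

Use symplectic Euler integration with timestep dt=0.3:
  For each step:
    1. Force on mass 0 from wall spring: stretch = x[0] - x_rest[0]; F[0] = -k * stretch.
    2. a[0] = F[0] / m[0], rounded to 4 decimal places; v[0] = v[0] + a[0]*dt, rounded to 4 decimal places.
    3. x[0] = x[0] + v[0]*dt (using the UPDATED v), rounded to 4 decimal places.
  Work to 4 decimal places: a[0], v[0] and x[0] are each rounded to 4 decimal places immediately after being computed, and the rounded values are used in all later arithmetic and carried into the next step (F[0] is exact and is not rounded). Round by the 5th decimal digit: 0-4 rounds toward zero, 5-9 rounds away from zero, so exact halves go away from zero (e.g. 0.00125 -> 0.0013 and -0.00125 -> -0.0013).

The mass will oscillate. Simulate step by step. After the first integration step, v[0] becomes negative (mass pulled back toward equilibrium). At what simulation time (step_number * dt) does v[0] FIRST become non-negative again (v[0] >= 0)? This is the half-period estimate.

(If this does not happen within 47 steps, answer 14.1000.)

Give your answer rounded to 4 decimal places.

Answer: 2.1000

Derivation:
Step 0: x=[5.0000] v=[0.0000]
Step 1: x=[4.6670] v=[-1.1100]
Step 2: x=[4.0703] v=[-1.9890]
Step 3: x=[3.3341] v=[-2.4540]
Step 4: x=[2.6116] v=[-2.4083]
Step 5: x=[2.0532] v=[-1.8613]
Step 6: x=[1.7751] v=[-0.9270]
Step 7: x=[1.8352] v=[0.2003]
First v>=0 after going negative at step 7, time=2.1000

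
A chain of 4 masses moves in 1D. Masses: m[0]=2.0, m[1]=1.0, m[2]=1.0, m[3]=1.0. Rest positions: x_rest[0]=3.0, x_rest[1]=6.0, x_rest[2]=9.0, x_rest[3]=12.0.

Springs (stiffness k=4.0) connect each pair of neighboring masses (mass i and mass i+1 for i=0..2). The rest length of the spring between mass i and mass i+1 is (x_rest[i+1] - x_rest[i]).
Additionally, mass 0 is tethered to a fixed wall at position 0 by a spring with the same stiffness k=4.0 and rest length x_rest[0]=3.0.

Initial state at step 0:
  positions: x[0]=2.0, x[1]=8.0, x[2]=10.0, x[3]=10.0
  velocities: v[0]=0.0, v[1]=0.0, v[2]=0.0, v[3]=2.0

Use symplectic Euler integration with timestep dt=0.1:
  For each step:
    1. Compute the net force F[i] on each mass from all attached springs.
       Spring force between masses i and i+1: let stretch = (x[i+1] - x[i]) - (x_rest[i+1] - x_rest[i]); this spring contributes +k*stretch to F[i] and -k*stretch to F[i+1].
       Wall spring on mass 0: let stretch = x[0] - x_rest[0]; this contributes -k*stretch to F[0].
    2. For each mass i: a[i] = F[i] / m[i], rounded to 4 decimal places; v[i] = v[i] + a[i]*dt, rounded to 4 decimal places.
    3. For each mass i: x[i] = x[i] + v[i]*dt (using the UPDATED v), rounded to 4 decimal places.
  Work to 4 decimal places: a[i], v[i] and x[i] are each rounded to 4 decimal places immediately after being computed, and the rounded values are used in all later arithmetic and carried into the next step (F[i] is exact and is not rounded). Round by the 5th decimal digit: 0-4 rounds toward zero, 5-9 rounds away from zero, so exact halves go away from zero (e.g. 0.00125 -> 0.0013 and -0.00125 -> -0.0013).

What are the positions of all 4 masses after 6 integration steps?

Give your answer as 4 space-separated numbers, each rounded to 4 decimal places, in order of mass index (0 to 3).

Step 0: x=[2.0000 8.0000 10.0000 10.0000] v=[0.0000 0.0000 0.0000 2.0000]
Step 1: x=[2.0800 7.8400 9.9200 10.3200] v=[0.8000 -1.6000 -0.8000 3.2000]
Step 2: x=[2.2336 7.5328 9.7728 10.7440] v=[1.5360 -3.0720 -1.4720 4.2400]
Step 3: x=[2.4485 7.1032 9.5749 11.2492] v=[2.1491 -4.2957 -1.9795 5.0515]
Step 4: x=[2.7075 6.5863 9.3451 11.8074] v=[2.5903 -5.1689 -2.2985 5.5818]
Step 5: x=[2.9900 6.0246 9.1034 12.3871] v=[2.8246 -5.6169 -2.4171 5.7969]
Step 6: x=[3.2734 5.4647 8.8699 12.9554] v=[2.8335 -5.5992 -2.3351 5.6834]

Answer: 3.2734 5.4647 8.8699 12.9554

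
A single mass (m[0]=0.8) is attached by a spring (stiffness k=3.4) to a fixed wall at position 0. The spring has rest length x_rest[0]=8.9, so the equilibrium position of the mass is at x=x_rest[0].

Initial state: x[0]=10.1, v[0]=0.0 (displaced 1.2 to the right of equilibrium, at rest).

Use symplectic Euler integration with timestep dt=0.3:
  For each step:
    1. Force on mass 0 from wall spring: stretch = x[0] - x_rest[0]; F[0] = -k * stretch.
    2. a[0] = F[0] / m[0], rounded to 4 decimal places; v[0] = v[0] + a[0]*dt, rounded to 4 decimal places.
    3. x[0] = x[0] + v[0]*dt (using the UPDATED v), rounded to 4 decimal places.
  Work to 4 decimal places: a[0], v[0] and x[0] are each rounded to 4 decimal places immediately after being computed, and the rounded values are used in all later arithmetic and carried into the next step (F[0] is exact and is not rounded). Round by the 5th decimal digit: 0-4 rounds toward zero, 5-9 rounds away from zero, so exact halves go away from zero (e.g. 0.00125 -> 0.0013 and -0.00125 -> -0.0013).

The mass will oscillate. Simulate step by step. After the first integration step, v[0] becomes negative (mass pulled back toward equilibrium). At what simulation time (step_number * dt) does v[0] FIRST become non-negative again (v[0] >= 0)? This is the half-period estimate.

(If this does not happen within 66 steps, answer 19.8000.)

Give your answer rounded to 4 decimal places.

Step 0: x=[10.1000] v=[0.0000]
Step 1: x=[9.6410] v=[-1.5300]
Step 2: x=[8.8986] v=[-2.4748]
Step 3: x=[8.1567] v=[-2.4730]
Step 4: x=[7.6991] v=[-1.5253]
Step 5: x=[7.7008] v=[0.0058]
First v>=0 after going negative at step 5, time=1.5000

Answer: 1.5000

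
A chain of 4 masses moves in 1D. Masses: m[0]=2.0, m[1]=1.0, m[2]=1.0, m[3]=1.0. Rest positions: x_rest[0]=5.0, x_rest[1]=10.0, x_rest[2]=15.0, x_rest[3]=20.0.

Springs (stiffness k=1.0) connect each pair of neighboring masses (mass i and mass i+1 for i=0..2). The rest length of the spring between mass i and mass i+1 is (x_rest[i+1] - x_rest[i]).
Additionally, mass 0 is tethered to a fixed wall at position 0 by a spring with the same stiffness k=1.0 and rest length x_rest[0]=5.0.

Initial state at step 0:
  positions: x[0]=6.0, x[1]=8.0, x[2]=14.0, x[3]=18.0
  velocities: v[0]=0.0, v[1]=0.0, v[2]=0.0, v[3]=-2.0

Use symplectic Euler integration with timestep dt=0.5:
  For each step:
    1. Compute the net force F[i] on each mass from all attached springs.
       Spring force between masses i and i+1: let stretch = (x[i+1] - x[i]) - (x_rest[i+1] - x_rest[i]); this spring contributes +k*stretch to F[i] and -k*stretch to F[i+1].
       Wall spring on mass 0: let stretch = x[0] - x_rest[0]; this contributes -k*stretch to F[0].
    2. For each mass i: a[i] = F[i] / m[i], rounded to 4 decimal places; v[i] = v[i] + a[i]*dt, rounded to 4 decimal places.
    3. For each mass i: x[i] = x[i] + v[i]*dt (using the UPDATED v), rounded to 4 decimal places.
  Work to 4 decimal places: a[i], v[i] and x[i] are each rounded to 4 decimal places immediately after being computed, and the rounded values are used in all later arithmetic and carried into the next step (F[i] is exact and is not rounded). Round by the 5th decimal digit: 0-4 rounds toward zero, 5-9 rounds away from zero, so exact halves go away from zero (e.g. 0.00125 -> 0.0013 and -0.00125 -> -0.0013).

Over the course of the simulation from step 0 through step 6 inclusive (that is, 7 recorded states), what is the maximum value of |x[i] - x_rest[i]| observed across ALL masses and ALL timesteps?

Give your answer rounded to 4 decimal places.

Step 0: x=[6.0000 8.0000 14.0000 18.0000] v=[0.0000 0.0000 0.0000 -2.0000]
Step 1: x=[5.5000 9.0000 13.5000 17.2500] v=[-1.0000 2.0000 -1.0000 -1.5000]
Step 2: x=[4.7500 10.2500 12.8125 16.8125] v=[-1.5000 2.5000 -1.3750 -0.8750]
Step 3: x=[4.0938 10.7657 12.4844 16.6250] v=[-1.3125 1.0313 -0.6563 -0.3750]
Step 4: x=[3.7598 10.0431 12.7618 16.6524] v=[-0.6680 -1.4453 0.5547 0.0547]
Step 5: x=[3.7413 8.4293 13.3322 16.9571] v=[-0.0371 -3.2276 1.1407 0.6094]
Step 6: x=[3.8411 6.8692 13.5831 17.6056] v=[0.1996 -3.1202 0.5017 1.2970]
Max displacement = 3.3750

Answer: 3.3750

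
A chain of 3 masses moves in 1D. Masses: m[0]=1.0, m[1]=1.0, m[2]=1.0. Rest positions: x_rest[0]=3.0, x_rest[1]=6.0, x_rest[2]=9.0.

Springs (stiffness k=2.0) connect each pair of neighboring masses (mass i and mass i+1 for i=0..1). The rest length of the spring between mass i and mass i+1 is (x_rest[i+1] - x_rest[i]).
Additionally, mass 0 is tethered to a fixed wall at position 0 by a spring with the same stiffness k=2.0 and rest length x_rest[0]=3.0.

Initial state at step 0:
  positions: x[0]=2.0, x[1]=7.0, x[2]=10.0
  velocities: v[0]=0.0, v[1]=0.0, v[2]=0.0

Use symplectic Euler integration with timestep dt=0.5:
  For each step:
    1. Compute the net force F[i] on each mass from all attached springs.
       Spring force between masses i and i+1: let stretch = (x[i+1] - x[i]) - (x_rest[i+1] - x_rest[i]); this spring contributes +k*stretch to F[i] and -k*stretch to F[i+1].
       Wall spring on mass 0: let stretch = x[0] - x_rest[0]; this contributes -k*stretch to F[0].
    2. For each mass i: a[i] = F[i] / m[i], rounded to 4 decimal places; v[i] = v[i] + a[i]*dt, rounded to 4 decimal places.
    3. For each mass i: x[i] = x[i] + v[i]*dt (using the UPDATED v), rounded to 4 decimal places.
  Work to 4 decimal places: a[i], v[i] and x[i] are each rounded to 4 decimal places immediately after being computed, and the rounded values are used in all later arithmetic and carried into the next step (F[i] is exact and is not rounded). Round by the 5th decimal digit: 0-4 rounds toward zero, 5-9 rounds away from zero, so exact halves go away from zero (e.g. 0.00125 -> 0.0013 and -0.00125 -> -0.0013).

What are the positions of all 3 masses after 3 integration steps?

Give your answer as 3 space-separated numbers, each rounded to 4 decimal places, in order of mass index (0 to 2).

Answer: 3.8750 6.7500 8.6250

Derivation:
Step 0: x=[2.0000 7.0000 10.0000] v=[0.0000 0.0000 0.0000]
Step 1: x=[3.5000 6.0000 10.0000] v=[3.0000 -2.0000 0.0000]
Step 2: x=[4.5000 5.7500 9.5000] v=[2.0000 -0.5000 -1.0000]
Step 3: x=[3.8750 6.7500 8.6250] v=[-1.2500 2.0000 -1.7500]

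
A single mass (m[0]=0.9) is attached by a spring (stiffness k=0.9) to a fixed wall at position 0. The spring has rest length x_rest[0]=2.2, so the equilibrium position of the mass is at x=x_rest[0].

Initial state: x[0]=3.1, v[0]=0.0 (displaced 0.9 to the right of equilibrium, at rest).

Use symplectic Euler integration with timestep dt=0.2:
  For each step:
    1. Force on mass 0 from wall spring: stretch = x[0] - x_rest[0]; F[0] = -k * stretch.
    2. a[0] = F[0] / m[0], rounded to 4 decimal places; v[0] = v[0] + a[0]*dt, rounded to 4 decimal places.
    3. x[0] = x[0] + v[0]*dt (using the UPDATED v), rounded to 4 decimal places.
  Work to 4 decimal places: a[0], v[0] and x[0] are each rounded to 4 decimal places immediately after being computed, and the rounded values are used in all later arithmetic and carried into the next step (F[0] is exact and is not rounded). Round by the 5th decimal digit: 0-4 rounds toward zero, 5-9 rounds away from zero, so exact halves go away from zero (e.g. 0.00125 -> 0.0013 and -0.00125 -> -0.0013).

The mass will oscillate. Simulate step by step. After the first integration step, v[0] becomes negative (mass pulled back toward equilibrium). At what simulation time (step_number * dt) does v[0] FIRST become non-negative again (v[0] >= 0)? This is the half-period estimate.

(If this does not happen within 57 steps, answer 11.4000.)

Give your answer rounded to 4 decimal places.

Answer: 3.2000

Derivation:
Step 0: x=[3.1000] v=[0.0000]
Step 1: x=[3.0640] v=[-0.1800]
Step 2: x=[2.9934] v=[-0.3528]
Step 3: x=[2.8911] v=[-0.5115]
Step 4: x=[2.7612] v=[-0.6497]
Step 5: x=[2.6088] v=[-0.7619]
Step 6: x=[2.4401] v=[-0.8437]
Step 7: x=[2.2618] v=[-0.8917]
Step 8: x=[2.0810] v=[-0.9041]
Step 9: x=[1.9049] v=[-0.8803]
Step 10: x=[1.7406] v=[-0.8213]
Step 11: x=[1.5947] v=[-0.7294]
Step 12: x=[1.4730] v=[-0.6083]
Step 13: x=[1.3804] v=[-0.4629]
Step 14: x=[1.3206] v=[-0.2990]
Step 15: x=[1.2960] v=[-0.1231]
Step 16: x=[1.3075] v=[0.0577]
First v>=0 after going negative at step 16, time=3.2000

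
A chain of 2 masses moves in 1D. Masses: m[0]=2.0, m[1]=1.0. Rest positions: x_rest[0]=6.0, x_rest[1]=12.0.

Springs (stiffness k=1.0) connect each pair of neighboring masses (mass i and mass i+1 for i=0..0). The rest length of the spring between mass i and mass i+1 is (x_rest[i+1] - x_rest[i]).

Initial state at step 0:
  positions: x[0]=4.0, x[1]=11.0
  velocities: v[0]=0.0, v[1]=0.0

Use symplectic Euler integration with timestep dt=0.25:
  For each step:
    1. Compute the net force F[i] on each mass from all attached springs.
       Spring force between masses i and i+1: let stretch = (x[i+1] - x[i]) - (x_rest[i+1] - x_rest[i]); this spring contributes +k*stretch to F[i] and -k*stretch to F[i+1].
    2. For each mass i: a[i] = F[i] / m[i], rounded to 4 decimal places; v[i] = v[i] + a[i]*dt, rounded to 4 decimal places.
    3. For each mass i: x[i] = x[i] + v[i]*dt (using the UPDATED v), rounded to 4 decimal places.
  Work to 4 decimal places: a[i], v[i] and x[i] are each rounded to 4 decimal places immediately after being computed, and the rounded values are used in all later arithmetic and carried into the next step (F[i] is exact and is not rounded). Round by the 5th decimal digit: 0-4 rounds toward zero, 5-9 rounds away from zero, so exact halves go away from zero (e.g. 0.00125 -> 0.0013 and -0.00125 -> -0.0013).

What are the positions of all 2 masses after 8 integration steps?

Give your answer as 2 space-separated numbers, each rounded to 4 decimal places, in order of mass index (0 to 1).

Answer: 4.6250 9.7510

Derivation:
Step 0: x=[4.0000 11.0000] v=[0.0000 0.0000]
Step 1: x=[4.0313 10.9375] v=[0.1250 -0.2500]
Step 2: x=[4.0909 10.8184] v=[0.2383 -0.4766]
Step 3: x=[4.1732 10.6538] v=[0.3293 -0.6585]
Step 4: x=[4.2706 10.4591] v=[0.3894 -0.7787]
Step 5: x=[4.3739 10.2527] v=[0.4130 -0.8258]
Step 6: x=[4.4734 10.0538] v=[0.3979 -0.7955]
Step 7: x=[4.5598 9.8812] v=[0.3455 -0.6906]
Step 8: x=[4.6250 9.7510] v=[0.2607 -0.5210]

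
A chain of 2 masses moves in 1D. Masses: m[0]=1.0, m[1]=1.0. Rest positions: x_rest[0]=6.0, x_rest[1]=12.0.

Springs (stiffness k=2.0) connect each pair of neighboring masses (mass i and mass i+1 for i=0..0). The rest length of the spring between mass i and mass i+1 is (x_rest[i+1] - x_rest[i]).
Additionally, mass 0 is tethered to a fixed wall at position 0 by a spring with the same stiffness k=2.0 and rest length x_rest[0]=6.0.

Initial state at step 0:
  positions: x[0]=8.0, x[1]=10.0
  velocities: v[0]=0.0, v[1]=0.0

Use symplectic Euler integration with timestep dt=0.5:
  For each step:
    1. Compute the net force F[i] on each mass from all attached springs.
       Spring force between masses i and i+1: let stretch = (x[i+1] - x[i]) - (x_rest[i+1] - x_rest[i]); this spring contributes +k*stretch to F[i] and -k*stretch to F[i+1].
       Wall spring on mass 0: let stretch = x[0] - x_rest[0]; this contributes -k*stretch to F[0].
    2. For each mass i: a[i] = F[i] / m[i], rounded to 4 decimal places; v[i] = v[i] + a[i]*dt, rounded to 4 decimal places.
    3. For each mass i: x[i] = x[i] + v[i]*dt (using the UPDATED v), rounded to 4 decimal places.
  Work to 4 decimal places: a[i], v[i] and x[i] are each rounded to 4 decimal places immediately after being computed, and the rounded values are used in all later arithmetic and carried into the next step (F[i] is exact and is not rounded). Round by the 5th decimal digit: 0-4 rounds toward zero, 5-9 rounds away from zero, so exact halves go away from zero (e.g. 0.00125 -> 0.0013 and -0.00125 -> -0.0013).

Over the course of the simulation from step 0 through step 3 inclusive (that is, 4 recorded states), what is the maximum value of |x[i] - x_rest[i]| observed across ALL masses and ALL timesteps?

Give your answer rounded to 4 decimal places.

Step 0: x=[8.0000 10.0000] v=[0.0000 0.0000]
Step 1: x=[5.0000 12.0000] v=[-6.0000 4.0000]
Step 2: x=[3.0000 13.5000] v=[-4.0000 3.0000]
Step 3: x=[4.7500 12.7500] v=[3.5000 -1.5000]
Max displacement = 3.0000

Answer: 3.0000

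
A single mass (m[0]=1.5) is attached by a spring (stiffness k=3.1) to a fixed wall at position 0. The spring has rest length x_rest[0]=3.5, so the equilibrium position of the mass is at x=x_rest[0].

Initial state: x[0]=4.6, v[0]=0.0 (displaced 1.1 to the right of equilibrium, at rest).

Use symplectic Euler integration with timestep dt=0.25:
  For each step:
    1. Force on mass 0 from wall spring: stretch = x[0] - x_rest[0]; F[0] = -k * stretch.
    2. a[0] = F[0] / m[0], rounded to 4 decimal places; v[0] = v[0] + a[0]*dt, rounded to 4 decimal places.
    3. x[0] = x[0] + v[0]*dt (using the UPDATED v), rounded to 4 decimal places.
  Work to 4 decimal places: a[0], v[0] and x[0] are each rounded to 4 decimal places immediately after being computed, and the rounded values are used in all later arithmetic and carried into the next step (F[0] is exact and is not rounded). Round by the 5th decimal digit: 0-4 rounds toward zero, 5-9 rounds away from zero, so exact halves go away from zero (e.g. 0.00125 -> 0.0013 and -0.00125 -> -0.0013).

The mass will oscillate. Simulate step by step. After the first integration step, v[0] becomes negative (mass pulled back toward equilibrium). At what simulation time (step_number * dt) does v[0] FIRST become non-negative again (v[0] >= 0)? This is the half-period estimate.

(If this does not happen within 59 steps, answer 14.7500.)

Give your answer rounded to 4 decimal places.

Step 0: x=[4.6000] v=[0.0000]
Step 1: x=[4.4579] v=[-0.5683]
Step 2: x=[4.1921] v=[-1.0632]
Step 3: x=[3.8369] v=[-1.4208]
Step 4: x=[3.4382] v=[-1.5949]
Step 5: x=[3.0475] v=[-1.5630]
Step 6: x=[2.7152] v=[-1.3292]
Step 7: x=[2.4843] v=[-0.9237]
Step 8: x=[2.3846] v=[-0.3989]
Step 9: x=[2.4290] v=[0.1774]
First v>=0 after going negative at step 9, time=2.2500

Answer: 2.2500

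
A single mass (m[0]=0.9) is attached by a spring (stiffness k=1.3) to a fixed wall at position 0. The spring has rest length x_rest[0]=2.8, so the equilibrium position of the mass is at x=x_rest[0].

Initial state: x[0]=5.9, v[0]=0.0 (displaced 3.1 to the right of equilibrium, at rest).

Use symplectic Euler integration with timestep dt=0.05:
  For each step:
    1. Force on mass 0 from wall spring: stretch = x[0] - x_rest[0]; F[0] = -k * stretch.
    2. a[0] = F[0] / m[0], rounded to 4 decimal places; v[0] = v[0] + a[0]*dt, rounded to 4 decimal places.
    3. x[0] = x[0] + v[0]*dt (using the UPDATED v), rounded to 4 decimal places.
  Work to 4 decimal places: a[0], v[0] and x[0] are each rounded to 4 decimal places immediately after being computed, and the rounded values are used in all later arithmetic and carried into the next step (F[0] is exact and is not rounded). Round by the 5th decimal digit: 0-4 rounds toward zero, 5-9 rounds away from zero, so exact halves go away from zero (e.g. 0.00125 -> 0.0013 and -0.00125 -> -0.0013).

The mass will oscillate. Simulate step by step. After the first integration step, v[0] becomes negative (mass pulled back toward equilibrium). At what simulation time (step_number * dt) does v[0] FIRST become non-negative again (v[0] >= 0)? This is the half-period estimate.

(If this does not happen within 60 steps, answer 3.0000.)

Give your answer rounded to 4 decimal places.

Step 0: x=[5.9000] v=[0.0000]
Step 1: x=[5.8888] v=[-0.2239]
Step 2: x=[5.8665] v=[-0.4470]
Step 3: x=[5.8331] v=[-0.6685]
Step 4: x=[5.7887] v=[-0.8876]
Step 5: x=[5.7335] v=[-1.1035]
Step 6: x=[5.6677] v=[-1.3154]
Step 7: x=[5.5916] v=[-1.5225]
Step 8: x=[5.5054] v=[-1.7241]
Step 9: x=[5.4094] v=[-1.9195]
Step 10: x=[5.3040] v=[-2.1080]
Step 11: x=[5.1896] v=[-2.2888]
Step 12: x=[5.0665] v=[-2.4614]
Step 13: x=[4.9352] v=[-2.6251]
Step 14: x=[4.7962] v=[-2.7793]
Step 15: x=[4.6500] v=[-2.9235]
Step 16: x=[4.4971] v=[-3.0571]
Step 17: x=[4.3381] v=[-3.1797]
Step 18: x=[4.1736] v=[-3.2908]
Step 19: x=[4.0041] v=[-3.3900]
Step 20: x=[3.8303] v=[-3.4770]
Step 21: x=[3.6527] v=[-3.5514]
Step 22: x=[3.4721] v=[-3.6130]
Step 23: x=[3.2890] v=[-3.6615]
Step 24: x=[3.1042] v=[-3.6968]
Step 25: x=[2.9183] v=[-3.7188]
Step 26: x=[2.7319] v=[-3.7273]
Step 27: x=[2.5458] v=[-3.7224]
Step 28: x=[2.3606] v=[-3.7040]
Step 29: x=[2.1770] v=[-3.6723]
Step 30: x=[1.9956] v=[-3.6273]
Step 31: x=[1.8171] v=[-3.5692]
Step 32: x=[1.6422] v=[-3.4982]
Step 33: x=[1.4715] v=[-3.4146]
Step 34: x=[1.3056] v=[-3.3187]
Step 35: x=[1.1451] v=[-3.2108]
Step 36: x=[0.9905] v=[-3.0913]
Step 37: x=[0.8425] v=[-2.9606]
Step 38: x=[0.7015] v=[-2.8192]
Step 39: x=[0.5681] v=[-2.6676]
Step 40: x=[0.4428] v=[-2.5064]
Step 41: x=[0.3260] v=[-2.3362]
Step 42: x=[0.2181] v=[-2.1575]
Step 43: x=[0.1196] v=[-1.9710]
Step 44: x=[0.0307] v=[-1.7774]
Step 45: x=[-0.0482] v=[-1.5774]
Step 46: x=[-0.1168] v=[-1.3717]
Step 47: x=[-0.1749] v=[-1.1610]
Step 48: x=[-0.2222] v=[-0.9461]
Step 49: x=[-0.2586] v=[-0.7278]
Step 50: x=[-0.2839] v=[-0.5069]
Step 51: x=[-0.2981] v=[-0.2842]
Step 52: x=[-0.3011] v=[-0.0605]
Step 53: x=[-0.2929] v=[0.1635]
First v>=0 after going negative at step 53, time=2.6500

Answer: 2.6500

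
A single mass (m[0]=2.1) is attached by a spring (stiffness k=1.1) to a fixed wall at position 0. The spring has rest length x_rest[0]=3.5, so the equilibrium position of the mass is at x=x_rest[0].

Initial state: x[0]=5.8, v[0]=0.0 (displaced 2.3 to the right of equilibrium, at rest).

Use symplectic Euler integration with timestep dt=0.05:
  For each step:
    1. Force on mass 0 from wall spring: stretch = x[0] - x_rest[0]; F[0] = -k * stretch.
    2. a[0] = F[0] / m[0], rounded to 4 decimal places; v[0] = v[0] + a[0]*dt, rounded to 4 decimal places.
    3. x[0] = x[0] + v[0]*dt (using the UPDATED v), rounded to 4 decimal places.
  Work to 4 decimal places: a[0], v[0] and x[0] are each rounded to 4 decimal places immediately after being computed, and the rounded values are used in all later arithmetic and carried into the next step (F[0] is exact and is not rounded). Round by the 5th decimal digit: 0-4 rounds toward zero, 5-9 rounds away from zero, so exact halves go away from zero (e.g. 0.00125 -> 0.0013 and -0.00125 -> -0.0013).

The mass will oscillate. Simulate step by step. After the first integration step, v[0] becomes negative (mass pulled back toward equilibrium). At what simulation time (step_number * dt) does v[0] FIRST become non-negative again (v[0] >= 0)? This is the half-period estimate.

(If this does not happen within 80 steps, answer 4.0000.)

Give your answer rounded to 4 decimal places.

Step 0: x=[5.8000] v=[0.0000]
Step 1: x=[5.7970] v=[-0.0602]
Step 2: x=[5.7910] v=[-0.1204]
Step 3: x=[5.7820] v=[-0.1804]
Step 4: x=[5.7700] v=[-0.2402]
Step 5: x=[5.7550] v=[-0.2997]
Step 6: x=[5.7371] v=[-0.3588]
Step 7: x=[5.7162] v=[-0.4174]
Step 8: x=[5.6924] v=[-0.4754]
Step 9: x=[5.6658] v=[-0.5328]
Step 10: x=[5.6363] v=[-0.5895]
Step 11: x=[5.6040] v=[-0.6455]
Step 12: x=[5.5690] v=[-0.7006]
Step 13: x=[5.5313] v=[-0.7548]
Step 14: x=[5.4909] v=[-0.8080]
Step 15: x=[5.4479] v=[-0.8601]
Step 16: x=[5.4023] v=[-0.9111]
Step 17: x=[5.3543] v=[-0.9609]
Step 18: x=[5.3038] v=[-1.0095]
Step 19: x=[5.2510] v=[-1.0567]
Step 20: x=[5.1959] v=[-1.1026]
Step 21: x=[5.1386] v=[-1.1470]
Step 22: x=[5.0791] v=[-1.1899]
Step 23: x=[5.0175] v=[-1.2313]
Step 24: x=[4.9540] v=[-1.2710]
Step 25: x=[4.8885] v=[-1.3091]
Step 26: x=[4.8212] v=[-1.3455]
Step 27: x=[4.7522] v=[-1.3801]
Step 28: x=[4.6816] v=[-1.4129]
Step 29: x=[4.6094] v=[-1.4438]
Step 30: x=[4.5358] v=[-1.4729]
Step 31: x=[4.4608] v=[-1.5000]
Step 32: x=[4.3845] v=[-1.5252]
Step 33: x=[4.3071] v=[-1.5484]
Step 34: x=[4.2286] v=[-1.5695]
Step 35: x=[4.1492] v=[-1.5886]
Step 36: x=[4.0689] v=[-1.6056]
Step 37: x=[3.9879] v=[-1.6205]
Step 38: x=[3.9062] v=[-1.6333]
Step 39: x=[3.8240] v=[-1.6439]
Step 40: x=[3.7414] v=[-1.6524]
Step 41: x=[3.6585] v=[-1.6587]
Step 42: x=[3.5754] v=[-1.6629]
Step 43: x=[3.4922] v=[-1.6649]
Step 44: x=[3.4090] v=[-1.6647]
Step 45: x=[3.3259] v=[-1.6623]
Step 46: x=[3.2430] v=[-1.6577]
Step 47: x=[3.1605] v=[-1.6510]
Step 48: x=[3.0784] v=[-1.6421]
Step 49: x=[2.9968] v=[-1.6311]
Step 50: x=[2.9159] v=[-1.6179]
Step 51: x=[2.8358] v=[-1.6026]
Step 52: x=[2.7565] v=[-1.5852]
Step 53: x=[2.6782] v=[-1.5657]
Step 54: x=[2.6010] v=[-1.5442]
Step 55: x=[2.5250] v=[-1.5207]
Step 56: x=[2.4502] v=[-1.4952]
Step 57: x=[2.3768] v=[-1.4677]
Step 58: x=[2.3049] v=[-1.4383]
Step 59: x=[2.2346] v=[-1.4070]
Step 60: x=[2.1659] v=[-1.3739]
Step 61: x=[2.0990] v=[-1.3390]
Step 62: x=[2.0339] v=[-1.3023]
Step 63: x=[1.9707] v=[-1.2639]
Step 64: x=[1.9095] v=[-1.2238]
Step 65: x=[1.8504] v=[-1.1821]
Step 66: x=[1.7935] v=[-1.1389]
Step 67: x=[1.7388] v=[-1.0942]
Step 68: x=[1.6864] v=[-1.0481]
Step 69: x=[1.6364] v=[-1.0006]
Step 70: x=[1.5888] v=[-0.9518]
Step 71: x=[1.5437] v=[-0.9017]
Step 72: x=[1.5012] v=[-0.8505]
Step 73: x=[1.4613] v=[-0.7982]
Step 74: x=[1.4241] v=[-0.7448]
Step 75: x=[1.3896] v=[-0.6904]
Step 76: x=[1.3578] v=[-0.6351]
Step 77: x=[1.3289] v=[-0.5790]
Step 78: x=[1.3028] v=[-0.5221]
Step 79: x=[1.2796] v=[-0.4646]
Step 80: x=[1.2593] v=[-0.4064]
v[0] did not become non-negative within 80 steps; using fallback time=4.0000

Answer: 4.0000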